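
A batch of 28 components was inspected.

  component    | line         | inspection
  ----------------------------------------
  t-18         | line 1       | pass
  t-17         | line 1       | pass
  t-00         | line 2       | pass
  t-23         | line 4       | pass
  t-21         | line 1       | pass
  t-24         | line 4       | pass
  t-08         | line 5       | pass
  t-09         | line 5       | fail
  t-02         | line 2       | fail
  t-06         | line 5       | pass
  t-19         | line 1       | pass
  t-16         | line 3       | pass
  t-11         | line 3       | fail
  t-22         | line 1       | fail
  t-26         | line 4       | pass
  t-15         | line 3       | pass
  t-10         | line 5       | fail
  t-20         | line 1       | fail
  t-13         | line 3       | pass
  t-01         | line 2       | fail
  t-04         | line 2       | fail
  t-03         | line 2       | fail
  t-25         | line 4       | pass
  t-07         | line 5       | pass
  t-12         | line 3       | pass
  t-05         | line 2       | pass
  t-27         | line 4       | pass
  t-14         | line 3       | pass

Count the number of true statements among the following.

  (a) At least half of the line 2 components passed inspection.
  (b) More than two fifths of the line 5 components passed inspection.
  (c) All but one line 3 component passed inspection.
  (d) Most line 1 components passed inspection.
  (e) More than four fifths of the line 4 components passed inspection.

(a) line 2: |A| = 6, |A ∩ B| = 2; needs |A ∩ B| ≥ |A ∖ B| — false.
(b) line 5: |A| = 5, |A ∩ B| = 3; needs |A ∩ B| / |A| > 2/5 — true.
(c) line 3: |A| = 6, |A ∩ B| = 5; needs |A ∖ B| = 1 — true.
(d) line 1: |A| = 6, |A ∩ B| = 4; needs |A ∩ B| > |A ∖ B| — true.
(e) line 4: |A| = 5, |A ∩ B| = 5; needs |A ∩ B| / |A| > 4/5 — true.

4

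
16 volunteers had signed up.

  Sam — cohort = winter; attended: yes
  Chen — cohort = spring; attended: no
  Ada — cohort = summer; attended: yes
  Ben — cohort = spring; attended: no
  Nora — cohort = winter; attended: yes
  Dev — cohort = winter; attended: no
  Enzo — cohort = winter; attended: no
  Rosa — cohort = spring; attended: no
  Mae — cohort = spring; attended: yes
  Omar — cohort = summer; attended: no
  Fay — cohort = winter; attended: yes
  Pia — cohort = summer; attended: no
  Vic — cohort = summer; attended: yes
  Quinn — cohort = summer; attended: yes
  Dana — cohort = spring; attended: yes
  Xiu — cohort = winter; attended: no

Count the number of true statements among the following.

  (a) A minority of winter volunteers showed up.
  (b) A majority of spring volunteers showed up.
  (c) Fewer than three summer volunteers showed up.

0

(a) winter: |A| = 6, |A ∩ B| = 3; needs |A ∩ B| < |A ∖ B| — false.
(b) spring: |A| = 5, |A ∩ B| = 2; needs |A ∩ B| > |A ∖ B| — false.
(c) summer: |A| = 5, |A ∩ B| = 3; needs |A ∩ B| < 3 — false.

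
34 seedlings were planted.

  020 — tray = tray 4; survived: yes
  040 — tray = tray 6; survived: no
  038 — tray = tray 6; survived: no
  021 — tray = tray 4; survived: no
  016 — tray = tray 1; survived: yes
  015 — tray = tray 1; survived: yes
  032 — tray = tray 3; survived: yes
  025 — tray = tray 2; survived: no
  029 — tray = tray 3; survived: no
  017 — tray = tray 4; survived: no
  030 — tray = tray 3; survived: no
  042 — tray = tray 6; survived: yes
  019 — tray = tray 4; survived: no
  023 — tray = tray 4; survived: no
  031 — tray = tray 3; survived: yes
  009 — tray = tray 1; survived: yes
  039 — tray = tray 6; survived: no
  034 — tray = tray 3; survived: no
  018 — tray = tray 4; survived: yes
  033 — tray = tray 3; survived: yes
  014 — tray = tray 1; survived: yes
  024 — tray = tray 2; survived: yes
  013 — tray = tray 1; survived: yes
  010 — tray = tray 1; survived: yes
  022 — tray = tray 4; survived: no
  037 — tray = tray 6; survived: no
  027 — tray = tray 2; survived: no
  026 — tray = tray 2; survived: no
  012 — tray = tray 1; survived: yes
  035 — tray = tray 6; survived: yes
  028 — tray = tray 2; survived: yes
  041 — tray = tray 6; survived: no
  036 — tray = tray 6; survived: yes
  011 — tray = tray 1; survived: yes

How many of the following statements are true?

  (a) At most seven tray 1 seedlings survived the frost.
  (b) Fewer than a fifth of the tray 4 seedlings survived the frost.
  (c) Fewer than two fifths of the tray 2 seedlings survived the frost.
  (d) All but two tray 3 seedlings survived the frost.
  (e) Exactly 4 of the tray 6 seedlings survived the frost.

0

(a) tray 1: |A| = 8, |A ∩ B| = 8; needs |A ∩ B| ≤ 7 — false.
(b) tray 4: |A| = 7, |A ∩ B| = 2; needs |A ∩ B| / |A| < 1/5 — false.
(c) tray 2: |A| = 5, |A ∩ B| = 2; needs |A ∩ B| / |A| < 2/5 — false.
(d) tray 3: |A| = 6, |A ∩ B| = 3; needs |A ∖ B| = 2 — false.
(e) tray 6: |A| = 8, |A ∩ B| = 3; needs |A ∩ B| = 4 — false.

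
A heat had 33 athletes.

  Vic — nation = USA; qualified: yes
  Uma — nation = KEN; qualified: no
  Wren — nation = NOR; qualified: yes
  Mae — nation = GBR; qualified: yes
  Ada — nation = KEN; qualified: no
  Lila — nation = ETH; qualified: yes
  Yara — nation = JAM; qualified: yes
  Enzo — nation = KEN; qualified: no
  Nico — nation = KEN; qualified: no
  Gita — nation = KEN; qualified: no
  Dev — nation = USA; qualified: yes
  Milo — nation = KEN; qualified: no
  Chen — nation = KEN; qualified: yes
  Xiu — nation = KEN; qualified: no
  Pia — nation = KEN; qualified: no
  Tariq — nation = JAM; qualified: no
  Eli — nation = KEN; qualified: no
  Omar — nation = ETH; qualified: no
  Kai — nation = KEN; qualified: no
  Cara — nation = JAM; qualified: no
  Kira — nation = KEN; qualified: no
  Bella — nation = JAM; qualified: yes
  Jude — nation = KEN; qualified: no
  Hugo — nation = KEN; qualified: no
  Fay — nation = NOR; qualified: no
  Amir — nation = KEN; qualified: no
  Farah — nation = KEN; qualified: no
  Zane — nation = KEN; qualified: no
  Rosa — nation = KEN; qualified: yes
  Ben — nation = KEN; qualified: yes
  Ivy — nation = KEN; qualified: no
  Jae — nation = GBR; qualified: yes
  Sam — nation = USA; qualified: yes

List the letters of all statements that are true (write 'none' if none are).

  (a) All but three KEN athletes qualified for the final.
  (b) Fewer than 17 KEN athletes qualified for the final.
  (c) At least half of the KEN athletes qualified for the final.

(b)

|A| = 20, |A ∩ B| = 3, |A ∖ B| = 17.
(a) |A ∖ B| = 3: fails.
(b) |A ∩ B| < 17: holds.
(c) |A ∩ B| ≥ |A ∖ B|: fails.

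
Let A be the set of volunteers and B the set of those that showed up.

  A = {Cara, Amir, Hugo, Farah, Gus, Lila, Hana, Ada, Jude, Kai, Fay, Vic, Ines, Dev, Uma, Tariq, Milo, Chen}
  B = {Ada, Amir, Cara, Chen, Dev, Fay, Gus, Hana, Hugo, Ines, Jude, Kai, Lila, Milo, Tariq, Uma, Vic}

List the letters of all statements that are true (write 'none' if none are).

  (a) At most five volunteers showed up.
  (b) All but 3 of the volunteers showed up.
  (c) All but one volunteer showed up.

(c)

|A| = 18, |A ∩ B| = 17, |A ∖ B| = 1.
(a) |A ∩ B| ≤ 5: fails.
(b) |A ∖ B| = 3: fails.
(c) |A ∖ B| = 1: holds.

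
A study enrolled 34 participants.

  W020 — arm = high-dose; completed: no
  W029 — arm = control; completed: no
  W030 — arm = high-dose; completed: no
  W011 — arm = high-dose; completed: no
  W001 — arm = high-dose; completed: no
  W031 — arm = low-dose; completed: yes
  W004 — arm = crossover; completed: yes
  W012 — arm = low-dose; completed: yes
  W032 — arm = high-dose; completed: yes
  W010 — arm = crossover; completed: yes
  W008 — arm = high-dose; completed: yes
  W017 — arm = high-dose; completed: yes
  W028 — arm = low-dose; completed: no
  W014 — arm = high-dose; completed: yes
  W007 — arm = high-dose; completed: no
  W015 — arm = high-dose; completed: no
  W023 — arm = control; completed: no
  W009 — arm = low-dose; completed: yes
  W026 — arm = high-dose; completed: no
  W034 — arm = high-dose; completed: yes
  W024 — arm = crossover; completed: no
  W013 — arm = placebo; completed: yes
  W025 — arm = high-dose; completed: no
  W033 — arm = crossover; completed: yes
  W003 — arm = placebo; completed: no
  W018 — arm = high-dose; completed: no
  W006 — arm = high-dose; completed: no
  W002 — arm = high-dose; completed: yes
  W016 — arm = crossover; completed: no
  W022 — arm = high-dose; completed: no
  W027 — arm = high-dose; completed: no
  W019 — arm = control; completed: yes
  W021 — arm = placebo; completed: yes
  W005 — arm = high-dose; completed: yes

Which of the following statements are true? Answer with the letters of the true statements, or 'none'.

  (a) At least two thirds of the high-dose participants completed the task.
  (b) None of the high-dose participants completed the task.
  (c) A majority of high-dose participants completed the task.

none

|A| = 19, |A ∩ B| = 7, |A ∖ B| = 12.
(a) |A ∩ B| / |A| ≥ 2/3: fails.
(b) A ∩ B = ∅ (|A ∩ B| = 0): fails.
(c) |A ∩ B| > |A ∖ B|: fails.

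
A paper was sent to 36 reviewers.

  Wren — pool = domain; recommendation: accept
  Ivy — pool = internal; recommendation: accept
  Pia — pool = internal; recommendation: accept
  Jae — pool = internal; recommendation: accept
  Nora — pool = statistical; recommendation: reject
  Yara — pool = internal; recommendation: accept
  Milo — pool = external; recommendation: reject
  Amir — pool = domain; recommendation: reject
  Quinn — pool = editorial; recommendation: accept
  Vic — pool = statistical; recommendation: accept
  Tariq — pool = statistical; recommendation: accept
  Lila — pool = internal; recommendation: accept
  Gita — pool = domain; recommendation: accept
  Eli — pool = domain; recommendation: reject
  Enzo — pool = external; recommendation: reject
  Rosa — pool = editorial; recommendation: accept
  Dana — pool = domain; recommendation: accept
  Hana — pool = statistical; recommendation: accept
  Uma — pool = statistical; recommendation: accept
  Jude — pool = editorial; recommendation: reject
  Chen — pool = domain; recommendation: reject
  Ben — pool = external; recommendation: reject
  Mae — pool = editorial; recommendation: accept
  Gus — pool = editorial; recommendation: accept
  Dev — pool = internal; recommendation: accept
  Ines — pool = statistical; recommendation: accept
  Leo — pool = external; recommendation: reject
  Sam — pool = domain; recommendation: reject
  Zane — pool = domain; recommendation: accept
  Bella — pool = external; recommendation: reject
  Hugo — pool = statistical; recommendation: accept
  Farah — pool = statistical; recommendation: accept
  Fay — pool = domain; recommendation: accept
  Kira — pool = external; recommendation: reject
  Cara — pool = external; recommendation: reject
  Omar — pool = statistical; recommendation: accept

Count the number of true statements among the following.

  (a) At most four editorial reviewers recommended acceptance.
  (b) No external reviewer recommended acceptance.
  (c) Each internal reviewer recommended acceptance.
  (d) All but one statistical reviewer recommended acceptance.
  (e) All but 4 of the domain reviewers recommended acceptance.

(a) editorial: |A| = 5, |A ∩ B| = 4; needs |A ∩ B| ≤ 4 — true.
(b) external: |A| = 7, |A ∩ B| = 0; needs A ∩ B = ∅ (|A ∩ B| = 0) — true.
(c) internal: |A| = 6, |A ∩ B| = 6; needs A ⊆ B, i.e. every element of A is in B (|A ∖ B| = 0) — true.
(d) statistical: |A| = 9, |A ∩ B| = 8; needs |A ∖ B| = 1 — true.
(e) domain: |A| = 9, |A ∩ B| = 5; needs |A ∖ B| = 4 — true.

5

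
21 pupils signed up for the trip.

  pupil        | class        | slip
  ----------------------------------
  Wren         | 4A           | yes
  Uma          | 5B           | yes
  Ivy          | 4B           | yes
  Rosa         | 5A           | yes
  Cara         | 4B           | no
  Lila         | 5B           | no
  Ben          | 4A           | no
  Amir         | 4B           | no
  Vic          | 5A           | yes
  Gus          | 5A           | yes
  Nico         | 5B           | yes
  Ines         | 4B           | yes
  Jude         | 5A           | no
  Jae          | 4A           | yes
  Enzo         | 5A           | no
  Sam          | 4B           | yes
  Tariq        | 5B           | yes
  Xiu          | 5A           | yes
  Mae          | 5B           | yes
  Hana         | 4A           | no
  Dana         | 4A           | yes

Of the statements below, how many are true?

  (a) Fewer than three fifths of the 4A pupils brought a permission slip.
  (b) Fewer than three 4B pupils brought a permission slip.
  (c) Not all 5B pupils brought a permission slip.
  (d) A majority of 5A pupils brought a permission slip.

(a) 4A: |A| = 5, |A ∩ B| = 3; needs |A ∩ B| / |A| < 3/5 — false.
(b) 4B: |A| = 5, |A ∩ B| = 3; needs |A ∩ B| < 3 — false.
(c) 5B: |A| = 5, |A ∩ B| = 4; needs A ⊄ B (|A ∖ B| ≥ 1) — true.
(d) 5A: |A| = 6, |A ∩ B| = 4; needs |A ∩ B| > |A ∖ B| — true.

2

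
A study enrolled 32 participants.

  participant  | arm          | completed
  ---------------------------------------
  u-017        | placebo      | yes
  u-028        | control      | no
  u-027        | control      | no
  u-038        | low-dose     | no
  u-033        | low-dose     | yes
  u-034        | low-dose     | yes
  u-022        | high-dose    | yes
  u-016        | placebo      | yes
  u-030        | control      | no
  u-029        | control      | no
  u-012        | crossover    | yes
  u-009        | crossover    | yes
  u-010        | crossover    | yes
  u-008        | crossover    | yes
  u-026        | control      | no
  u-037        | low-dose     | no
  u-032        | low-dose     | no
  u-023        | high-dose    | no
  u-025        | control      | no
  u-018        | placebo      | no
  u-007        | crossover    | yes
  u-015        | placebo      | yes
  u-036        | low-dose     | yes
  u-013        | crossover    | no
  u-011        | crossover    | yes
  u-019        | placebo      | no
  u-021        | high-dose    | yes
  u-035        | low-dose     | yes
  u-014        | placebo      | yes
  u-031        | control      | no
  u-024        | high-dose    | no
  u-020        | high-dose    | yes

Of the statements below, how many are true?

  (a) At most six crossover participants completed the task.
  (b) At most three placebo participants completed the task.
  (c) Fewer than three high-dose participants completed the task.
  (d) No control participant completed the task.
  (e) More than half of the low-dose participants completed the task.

3

(a) crossover: |A| = 7, |A ∩ B| = 6; needs |A ∩ B| ≤ 6 — true.
(b) placebo: |A| = 6, |A ∩ B| = 4; needs |A ∩ B| ≤ 3 — false.
(c) high-dose: |A| = 5, |A ∩ B| = 3; needs |A ∩ B| < 3 — false.
(d) control: |A| = 7, |A ∩ B| = 0; needs A ∩ B = ∅ (|A ∩ B| = 0) — true.
(e) low-dose: |A| = 7, |A ∩ B| = 4; needs |A ∩ B| > |A ∖ B| — true.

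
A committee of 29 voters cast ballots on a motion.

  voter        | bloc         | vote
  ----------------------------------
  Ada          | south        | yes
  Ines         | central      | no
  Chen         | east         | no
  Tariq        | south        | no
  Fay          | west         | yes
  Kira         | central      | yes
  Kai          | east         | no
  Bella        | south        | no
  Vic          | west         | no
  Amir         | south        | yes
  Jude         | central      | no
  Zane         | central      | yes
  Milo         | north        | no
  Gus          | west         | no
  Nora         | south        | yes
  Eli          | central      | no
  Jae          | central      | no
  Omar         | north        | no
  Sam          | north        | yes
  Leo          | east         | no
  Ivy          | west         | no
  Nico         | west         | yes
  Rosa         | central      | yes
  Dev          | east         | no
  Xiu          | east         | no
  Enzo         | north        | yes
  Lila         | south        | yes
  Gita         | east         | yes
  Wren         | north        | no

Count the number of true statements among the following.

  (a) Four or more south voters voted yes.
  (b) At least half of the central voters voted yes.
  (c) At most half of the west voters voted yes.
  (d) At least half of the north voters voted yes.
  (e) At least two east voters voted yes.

(a) south: |A| = 6, |A ∩ B| = 4; needs |A ∩ B| ≥ 4 — true.
(b) central: |A| = 7, |A ∩ B| = 3; needs |A ∩ B| ≥ |A ∖ B| — false.
(c) west: |A| = 5, |A ∩ B| = 2; needs |A ∩ B| ≤ |A ∖ B| — true.
(d) north: |A| = 5, |A ∩ B| = 2; needs |A ∩ B| ≥ |A ∖ B| — false.
(e) east: |A| = 6, |A ∩ B| = 1; needs |A ∩ B| ≥ 2 — false.

2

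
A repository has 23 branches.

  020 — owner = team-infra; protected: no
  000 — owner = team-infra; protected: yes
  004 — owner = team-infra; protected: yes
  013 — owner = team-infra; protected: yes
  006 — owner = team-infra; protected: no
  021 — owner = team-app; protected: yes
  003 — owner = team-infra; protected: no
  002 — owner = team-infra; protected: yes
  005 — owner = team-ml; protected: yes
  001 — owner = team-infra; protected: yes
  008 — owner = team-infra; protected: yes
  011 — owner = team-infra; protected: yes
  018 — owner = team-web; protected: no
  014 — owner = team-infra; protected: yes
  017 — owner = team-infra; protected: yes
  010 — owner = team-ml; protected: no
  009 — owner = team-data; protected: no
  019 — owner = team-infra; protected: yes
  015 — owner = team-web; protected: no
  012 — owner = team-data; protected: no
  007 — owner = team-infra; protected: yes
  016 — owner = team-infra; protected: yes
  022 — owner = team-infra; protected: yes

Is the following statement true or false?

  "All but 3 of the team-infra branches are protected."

'All but 3 of the team-infra branches are protected' holds iff |A ∖ B| = 3.
|A| = 16, |A ∩ B| = 13, |A ∖ B| = 3.
|A ∖ B| = 3, so the statement is true.

True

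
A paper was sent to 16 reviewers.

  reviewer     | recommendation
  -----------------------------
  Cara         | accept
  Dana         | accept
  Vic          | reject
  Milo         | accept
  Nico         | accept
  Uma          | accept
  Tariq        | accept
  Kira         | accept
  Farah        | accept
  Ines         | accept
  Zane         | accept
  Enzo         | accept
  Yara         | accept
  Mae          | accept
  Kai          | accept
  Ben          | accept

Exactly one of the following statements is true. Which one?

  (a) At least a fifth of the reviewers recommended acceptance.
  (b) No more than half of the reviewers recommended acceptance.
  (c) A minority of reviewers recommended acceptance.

|A| = 16, |A ∩ B| = 15, |A ∖ B| = 1.
(a) requires |A ∩ B| / |A| ≥ 1/5: true.
(b) requires |A ∩ B| ≤ |A ∖ B|: false.
(c) requires |A ∩ B| < |A ∖ B|: false.

(a)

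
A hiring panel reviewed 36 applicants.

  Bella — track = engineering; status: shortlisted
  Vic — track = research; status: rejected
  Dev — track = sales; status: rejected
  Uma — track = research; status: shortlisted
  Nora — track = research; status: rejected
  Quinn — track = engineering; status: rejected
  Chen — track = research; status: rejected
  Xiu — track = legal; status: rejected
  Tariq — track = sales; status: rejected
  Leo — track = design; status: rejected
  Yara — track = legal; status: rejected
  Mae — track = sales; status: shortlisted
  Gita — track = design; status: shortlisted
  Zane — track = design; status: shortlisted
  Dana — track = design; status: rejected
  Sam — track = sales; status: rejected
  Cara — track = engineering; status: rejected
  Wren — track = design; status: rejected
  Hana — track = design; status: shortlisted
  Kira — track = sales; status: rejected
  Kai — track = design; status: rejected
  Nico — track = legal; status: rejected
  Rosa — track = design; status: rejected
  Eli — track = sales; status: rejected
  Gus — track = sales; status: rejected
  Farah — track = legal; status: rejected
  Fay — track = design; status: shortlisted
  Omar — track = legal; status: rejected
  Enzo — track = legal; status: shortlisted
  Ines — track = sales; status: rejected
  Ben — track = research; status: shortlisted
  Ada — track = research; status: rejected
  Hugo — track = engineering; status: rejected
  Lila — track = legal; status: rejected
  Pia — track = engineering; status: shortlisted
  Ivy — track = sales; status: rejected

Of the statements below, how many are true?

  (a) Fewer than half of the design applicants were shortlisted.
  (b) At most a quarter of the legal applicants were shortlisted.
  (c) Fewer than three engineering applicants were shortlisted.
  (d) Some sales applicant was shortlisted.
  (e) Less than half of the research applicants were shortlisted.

5

(a) design: |A| = 9, |A ∩ B| = 4; needs |A ∩ B| < |A ∖ B| — true.
(b) legal: |A| = 7, |A ∩ B| = 1; needs |A ∩ B| / |A| ≤ 1/4 — true.
(c) engineering: |A| = 5, |A ∩ B| = 2; needs |A ∩ B| < 3 — true.
(d) sales: |A| = 9, |A ∩ B| = 1; needs A ∩ B ≠ ∅ (|A ∩ B| ≥ 1) — true.
(e) research: |A| = 6, |A ∩ B| = 2; needs |A ∩ B| < |A ∖ B| — true.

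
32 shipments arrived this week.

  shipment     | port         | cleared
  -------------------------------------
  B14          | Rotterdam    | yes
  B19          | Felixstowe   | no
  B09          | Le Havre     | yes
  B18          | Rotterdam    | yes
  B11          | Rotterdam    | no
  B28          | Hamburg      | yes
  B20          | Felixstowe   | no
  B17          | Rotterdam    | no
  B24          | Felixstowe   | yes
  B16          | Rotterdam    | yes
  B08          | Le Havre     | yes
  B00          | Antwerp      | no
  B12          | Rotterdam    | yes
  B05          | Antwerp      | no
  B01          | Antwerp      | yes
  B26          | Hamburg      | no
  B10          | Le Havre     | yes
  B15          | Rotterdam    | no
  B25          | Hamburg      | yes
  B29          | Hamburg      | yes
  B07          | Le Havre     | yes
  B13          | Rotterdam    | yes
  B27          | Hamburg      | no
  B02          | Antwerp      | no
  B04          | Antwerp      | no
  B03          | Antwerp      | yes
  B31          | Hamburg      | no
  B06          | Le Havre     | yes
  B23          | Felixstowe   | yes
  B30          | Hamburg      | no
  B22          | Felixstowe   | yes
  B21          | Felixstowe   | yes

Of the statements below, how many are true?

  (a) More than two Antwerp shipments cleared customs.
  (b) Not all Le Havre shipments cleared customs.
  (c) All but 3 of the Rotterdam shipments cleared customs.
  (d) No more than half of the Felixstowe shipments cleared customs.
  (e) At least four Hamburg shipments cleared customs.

1

(a) Antwerp: |A| = 6, |A ∩ B| = 2; needs |A ∩ B| > 2 — false.
(b) Le Havre: |A| = 5, |A ∩ B| = 5; needs A ⊄ B (|A ∖ B| ≥ 1) — false.
(c) Rotterdam: |A| = 8, |A ∩ B| = 5; needs |A ∖ B| = 3 — true.
(d) Felixstowe: |A| = 6, |A ∩ B| = 4; needs |A ∩ B| ≤ |A ∖ B| — false.
(e) Hamburg: |A| = 7, |A ∩ B| = 3; needs |A ∩ B| ≥ 4 — false.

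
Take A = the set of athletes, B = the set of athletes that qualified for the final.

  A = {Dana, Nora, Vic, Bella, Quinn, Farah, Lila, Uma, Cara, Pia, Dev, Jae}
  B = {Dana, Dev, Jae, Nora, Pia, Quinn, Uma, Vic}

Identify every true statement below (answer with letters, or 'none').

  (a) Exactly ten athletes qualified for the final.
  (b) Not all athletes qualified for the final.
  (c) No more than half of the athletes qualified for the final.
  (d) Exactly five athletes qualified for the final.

|A| = 12, |A ∩ B| = 8, |A ∖ B| = 4.
(a) |A ∩ B| = 10: fails.
(b) A ⊄ B (|A ∖ B| ≥ 1): holds.
(c) |A ∩ B| ≤ |A ∖ B|: fails.
(d) |A ∩ B| = 5: fails.

(b)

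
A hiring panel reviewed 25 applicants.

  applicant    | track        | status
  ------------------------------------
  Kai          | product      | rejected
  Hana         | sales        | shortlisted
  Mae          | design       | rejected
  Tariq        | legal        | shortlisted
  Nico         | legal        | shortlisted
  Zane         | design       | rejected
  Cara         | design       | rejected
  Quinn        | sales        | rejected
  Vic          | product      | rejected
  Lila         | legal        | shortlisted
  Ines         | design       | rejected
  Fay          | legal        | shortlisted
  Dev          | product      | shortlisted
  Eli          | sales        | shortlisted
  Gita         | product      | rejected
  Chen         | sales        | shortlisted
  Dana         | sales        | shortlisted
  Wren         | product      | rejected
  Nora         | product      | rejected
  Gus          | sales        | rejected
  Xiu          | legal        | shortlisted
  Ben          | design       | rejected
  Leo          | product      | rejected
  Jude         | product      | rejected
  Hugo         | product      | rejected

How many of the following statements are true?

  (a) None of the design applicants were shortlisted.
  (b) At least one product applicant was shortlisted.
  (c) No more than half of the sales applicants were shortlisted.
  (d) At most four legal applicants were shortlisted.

(a) design: |A| = 5, |A ∩ B| = 0; needs A ∩ B = ∅ (|A ∩ B| = 0) — true.
(b) product: |A| = 9, |A ∩ B| = 1; needs A ∩ B ≠ ∅ (|A ∩ B| ≥ 1) — true.
(c) sales: |A| = 6, |A ∩ B| = 4; needs |A ∩ B| ≤ |A ∖ B| — false.
(d) legal: |A| = 5, |A ∩ B| = 5; needs |A ∩ B| ≤ 4 — false.

2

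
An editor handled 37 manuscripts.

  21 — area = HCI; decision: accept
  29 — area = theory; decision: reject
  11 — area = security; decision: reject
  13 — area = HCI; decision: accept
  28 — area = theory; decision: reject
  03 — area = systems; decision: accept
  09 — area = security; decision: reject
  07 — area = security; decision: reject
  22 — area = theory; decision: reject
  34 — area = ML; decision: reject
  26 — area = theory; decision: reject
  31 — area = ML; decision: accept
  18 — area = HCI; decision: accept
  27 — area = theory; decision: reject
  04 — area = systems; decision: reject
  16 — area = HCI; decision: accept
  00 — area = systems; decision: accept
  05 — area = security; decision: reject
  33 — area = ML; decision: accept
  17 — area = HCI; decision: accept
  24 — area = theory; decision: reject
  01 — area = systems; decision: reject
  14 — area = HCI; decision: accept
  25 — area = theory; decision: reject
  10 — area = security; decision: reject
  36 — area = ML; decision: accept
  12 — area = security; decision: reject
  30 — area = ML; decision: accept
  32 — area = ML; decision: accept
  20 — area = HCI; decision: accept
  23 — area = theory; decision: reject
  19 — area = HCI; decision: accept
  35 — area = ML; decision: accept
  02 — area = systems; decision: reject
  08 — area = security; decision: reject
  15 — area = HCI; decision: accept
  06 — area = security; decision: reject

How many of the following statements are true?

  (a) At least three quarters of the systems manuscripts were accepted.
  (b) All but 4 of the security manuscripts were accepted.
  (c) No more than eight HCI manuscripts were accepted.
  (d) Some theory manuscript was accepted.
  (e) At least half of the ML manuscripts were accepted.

1

(a) systems: |A| = 5, |A ∩ B| = 2; needs |A ∩ B| / |A| ≥ 3/4 — false.
(b) security: |A| = 8, |A ∩ B| = 0; needs |A ∖ B| = 4 — false.
(c) HCI: |A| = 9, |A ∩ B| = 9; needs |A ∩ B| ≤ 8 — false.
(d) theory: |A| = 8, |A ∩ B| = 0; needs A ∩ B ≠ ∅ (|A ∩ B| ≥ 1) — false.
(e) ML: |A| = 7, |A ∩ B| = 6; needs |A ∩ B| ≥ |A ∖ B| — true.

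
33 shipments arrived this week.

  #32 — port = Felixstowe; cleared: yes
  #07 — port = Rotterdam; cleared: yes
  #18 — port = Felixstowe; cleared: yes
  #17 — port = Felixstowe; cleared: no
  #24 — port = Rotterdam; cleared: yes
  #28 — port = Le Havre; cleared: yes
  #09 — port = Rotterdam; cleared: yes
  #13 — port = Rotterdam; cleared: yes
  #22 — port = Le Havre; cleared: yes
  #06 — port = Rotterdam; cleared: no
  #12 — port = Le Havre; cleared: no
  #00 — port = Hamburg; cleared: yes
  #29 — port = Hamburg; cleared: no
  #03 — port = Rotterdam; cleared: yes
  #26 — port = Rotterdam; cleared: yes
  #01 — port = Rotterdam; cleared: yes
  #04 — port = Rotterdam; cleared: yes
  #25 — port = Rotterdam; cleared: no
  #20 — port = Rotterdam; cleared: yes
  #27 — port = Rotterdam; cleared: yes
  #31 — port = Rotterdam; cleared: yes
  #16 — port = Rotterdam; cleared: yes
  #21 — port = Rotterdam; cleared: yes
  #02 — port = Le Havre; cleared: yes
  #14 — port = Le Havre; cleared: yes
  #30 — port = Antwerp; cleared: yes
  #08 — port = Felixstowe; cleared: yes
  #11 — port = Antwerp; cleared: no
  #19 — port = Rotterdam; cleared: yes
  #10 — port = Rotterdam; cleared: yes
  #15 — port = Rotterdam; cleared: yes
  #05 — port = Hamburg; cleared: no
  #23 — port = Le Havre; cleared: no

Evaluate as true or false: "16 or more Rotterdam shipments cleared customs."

True

The determiner here denotes the relation: |A ∩ B| ≥ 16.
|A| = 18, |A ∩ B| = 16, |A ∖ B| = 2.
|A ∩ B| = 16, so the statement is true.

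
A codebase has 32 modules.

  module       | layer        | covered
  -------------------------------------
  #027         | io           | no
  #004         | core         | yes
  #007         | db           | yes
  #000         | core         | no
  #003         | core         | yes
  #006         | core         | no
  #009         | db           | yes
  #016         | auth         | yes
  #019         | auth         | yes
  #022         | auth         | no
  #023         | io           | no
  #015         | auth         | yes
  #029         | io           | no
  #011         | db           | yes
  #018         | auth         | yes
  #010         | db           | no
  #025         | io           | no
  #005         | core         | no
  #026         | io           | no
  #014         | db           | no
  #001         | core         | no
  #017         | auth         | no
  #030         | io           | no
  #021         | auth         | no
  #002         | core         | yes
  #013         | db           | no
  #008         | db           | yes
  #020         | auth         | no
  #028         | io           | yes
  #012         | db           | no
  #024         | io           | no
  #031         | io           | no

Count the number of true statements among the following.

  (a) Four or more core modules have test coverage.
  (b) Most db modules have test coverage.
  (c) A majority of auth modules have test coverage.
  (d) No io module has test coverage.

(a) core: |A| = 7, |A ∩ B| = 3; needs |A ∩ B| ≥ 4 — false.
(b) db: |A| = 8, |A ∩ B| = 4; needs |A ∩ B| > |A ∖ B| — false.
(c) auth: |A| = 8, |A ∩ B| = 4; needs |A ∩ B| > |A ∖ B| — false.
(d) io: |A| = 9, |A ∩ B| = 1; needs A ∩ B = ∅ (|A ∩ B| = 0) — false.

0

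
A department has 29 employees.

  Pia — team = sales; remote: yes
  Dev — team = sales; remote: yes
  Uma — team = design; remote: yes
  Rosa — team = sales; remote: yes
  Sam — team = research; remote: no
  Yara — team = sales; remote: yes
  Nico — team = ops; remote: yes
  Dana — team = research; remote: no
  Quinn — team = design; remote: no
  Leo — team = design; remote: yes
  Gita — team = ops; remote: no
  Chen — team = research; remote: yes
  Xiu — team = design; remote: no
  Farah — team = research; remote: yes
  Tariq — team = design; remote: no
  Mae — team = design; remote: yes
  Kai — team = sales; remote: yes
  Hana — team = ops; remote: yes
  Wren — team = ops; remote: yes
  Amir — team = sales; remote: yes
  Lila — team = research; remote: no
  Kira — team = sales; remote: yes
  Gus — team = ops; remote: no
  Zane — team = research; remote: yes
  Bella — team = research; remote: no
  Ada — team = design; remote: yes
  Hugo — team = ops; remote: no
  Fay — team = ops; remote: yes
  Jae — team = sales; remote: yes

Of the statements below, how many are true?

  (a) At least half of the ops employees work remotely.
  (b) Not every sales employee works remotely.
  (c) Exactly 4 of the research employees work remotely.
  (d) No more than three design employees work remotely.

(a) ops: |A| = 7, |A ∩ B| = 4; needs |A ∩ B| ≥ |A ∖ B| — true.
(b) sales: |A| = 8, |A ∩ B| = 8; needs A ⊄ B (|A ∖ B| ≥ 1) — false.
(c) research: |A| = 7, |A ∩ B| = 3; needs |A ∩ B| = 4 — false.
(d) design: |A| = 7, |A ∩ B| = 4; needs |A ∩ B| ≤ 3 — false.

1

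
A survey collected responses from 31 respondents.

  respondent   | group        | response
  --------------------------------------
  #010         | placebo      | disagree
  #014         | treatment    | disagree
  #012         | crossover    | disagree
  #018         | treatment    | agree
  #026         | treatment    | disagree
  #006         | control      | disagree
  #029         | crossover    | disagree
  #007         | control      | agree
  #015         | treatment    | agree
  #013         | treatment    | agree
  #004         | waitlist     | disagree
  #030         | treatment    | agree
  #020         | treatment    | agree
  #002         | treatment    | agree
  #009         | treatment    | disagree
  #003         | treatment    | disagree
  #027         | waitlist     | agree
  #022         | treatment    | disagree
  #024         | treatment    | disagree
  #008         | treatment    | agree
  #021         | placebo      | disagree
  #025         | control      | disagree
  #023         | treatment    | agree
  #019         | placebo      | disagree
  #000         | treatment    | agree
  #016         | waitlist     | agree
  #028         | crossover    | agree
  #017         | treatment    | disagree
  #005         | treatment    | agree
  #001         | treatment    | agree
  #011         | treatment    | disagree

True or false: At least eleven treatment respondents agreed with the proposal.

True

The determiner here denotes the relation: |A ∩ B| ≥ 11.
|A| = 19, |A ∩ B| = 11, |A ∖ B| = 8.
|A ∩ B| = 11, so the statement is true.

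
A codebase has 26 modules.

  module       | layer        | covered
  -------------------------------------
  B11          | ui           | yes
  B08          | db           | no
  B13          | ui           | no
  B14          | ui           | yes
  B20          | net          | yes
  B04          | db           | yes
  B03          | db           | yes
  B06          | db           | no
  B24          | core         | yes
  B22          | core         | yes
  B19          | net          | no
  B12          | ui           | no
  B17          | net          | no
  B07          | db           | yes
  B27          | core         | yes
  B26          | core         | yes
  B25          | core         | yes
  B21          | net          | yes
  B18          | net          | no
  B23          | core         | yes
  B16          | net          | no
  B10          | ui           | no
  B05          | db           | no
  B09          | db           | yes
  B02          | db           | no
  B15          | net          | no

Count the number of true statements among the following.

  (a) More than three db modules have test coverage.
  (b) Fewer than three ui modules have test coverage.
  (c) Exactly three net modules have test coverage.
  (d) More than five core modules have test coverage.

(a) db: |A| = 8, |A ∩ B| = 4; needs |A ∩ B| > 3 — true.
(b) ui: |A| = 5, |A ∩ B| = 2; needs |A ∩ B| < 3 — true.
(c) net: |A| = 7, |A ∩ B| = 2; needs |A ∩ B| = 3 — false.
(d) core: |A| = 6, |A ∩ B| = 6; needs |A ∩ B| > 5 — true.

3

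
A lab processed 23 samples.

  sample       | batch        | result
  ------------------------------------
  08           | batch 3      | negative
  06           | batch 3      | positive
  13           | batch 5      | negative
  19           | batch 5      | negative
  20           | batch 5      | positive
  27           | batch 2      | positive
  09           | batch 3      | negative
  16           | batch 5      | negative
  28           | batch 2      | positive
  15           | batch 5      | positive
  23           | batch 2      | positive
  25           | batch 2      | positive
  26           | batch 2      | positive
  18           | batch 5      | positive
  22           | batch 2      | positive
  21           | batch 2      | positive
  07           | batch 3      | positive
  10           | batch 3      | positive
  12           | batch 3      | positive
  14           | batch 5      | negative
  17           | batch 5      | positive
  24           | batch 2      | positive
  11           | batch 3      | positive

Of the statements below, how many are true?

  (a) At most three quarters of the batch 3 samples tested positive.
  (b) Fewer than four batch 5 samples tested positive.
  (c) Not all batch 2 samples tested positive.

1

(a) batch 3: |A| = 7, |A ∩ B| = 5; needs |A ∩ B| / |A| ≤ 3/4 — true.
(b) batch 5: |A| = 8, |A ∩ B| = 4; needs |A ∩ B| < 4 — false.
(c) batch 2: |A| = 8, |A ∩ B| = 8; needs A ⊄ B (|A ∖ B| ≥ 1) — false.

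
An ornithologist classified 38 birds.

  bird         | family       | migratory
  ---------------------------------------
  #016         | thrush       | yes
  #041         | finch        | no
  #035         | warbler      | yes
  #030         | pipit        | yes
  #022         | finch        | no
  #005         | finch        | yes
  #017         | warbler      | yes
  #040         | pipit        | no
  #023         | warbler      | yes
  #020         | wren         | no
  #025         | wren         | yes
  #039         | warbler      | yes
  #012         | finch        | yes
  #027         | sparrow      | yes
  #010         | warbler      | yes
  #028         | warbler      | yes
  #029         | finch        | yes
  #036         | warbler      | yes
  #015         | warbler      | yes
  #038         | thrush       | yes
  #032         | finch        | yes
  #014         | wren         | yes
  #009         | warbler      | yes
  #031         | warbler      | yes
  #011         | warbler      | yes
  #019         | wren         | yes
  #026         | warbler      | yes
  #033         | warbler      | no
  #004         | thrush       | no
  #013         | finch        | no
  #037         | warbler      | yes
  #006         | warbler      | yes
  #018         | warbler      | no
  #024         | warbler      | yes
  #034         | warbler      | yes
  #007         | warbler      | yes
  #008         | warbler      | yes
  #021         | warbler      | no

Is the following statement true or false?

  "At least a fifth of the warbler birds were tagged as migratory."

'At least a fifth of the warbler birds were tagged as migratory' holds iff |A ∩ B| / |A| ≥ 1/5.
|A| = 21, |A ∩ B| = 18, |A ∖ B| = 3.
|A ∩ B|/|A| = 18/21, so the statement is true.

True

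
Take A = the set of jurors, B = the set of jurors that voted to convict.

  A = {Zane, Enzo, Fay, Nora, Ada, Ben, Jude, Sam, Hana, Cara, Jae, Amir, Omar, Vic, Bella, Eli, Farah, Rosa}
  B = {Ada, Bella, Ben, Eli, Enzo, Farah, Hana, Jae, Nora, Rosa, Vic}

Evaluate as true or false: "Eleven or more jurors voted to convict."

'Eleven or more jurors voted to convict' holds iff |A ∩ B| ≥ 11.
|A| = 18, |A ∩ B| = 11, |A ∖ B| = 7.
|A ∩ B| = 11, so the statement is true.

True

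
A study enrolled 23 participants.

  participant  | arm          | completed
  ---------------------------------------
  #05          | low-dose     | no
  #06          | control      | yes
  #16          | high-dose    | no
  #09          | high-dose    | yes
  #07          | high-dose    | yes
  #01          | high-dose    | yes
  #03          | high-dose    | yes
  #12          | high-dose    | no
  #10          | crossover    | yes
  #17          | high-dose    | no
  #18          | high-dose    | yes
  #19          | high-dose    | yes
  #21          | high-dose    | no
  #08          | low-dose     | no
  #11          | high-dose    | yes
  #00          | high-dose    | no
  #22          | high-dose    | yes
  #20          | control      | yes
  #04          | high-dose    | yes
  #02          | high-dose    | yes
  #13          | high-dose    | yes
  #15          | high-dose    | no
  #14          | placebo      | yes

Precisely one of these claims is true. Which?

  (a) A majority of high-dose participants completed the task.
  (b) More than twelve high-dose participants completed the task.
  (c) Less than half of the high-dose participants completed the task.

|A| = 17, |A ∩ B| = 11, |A ∖ B| = 6.
(a) requires |A ∩ B| > |A ∖ B|: true.
(b) requires |A ∩ B| > 12: false.
(c) requires |A ∩ B| < |A ∖ B|: false.

(a)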